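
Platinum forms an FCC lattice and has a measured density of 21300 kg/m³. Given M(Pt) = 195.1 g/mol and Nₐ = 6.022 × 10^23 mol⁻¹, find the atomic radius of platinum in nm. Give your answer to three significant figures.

0.139 nm

For an FCC cell (Z = 4), a³ = Z·M/(N_A·ρ) = 4 × 195.1 / (6.022 × 10²³ × 21.30) = 6.084 × 10^-23 cm³, so a = 3.933 × 10^-8 cm = 0.3933 nm.
Atoms touch along the face diagonal, so √2·a = 4r, so r = 0.3536 × a = 0.139 nm.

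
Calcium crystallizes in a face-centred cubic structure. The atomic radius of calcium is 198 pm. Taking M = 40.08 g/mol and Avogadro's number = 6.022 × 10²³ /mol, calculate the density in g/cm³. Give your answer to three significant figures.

In an FCC lattice, atoms touch along the face diagonal, so √2·a = 4r, giving a = 560.0 pm = 5.600 × 10^-8 cm.
With Z = 4, ρ = Z·M/(N_A·a³) = 4 × 40.08 / (6.022 × 10²³ × 1.756 × 10^-22) = 1.516 g/cm³.

1.52 g/cm³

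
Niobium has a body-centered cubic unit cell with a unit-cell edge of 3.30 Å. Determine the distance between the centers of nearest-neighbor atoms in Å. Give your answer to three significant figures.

In a BCC structure, atoms touch along the body diagonal, so √3·a = 4r; the nearest-neighbor distance equals 2r = 0.8660·a.
d = 0.8660 × 3.30 = 2.86 Å.

2.86 Å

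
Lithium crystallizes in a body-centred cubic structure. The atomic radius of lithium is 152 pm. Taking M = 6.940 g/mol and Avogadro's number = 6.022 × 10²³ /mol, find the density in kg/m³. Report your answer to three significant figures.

533 kg/m³

In a BCC lattice, atoms touch along the body diagonal, so √3·a = 4r, giving a = 351.0 pm = 3.510 × 10^-8 cm.
With Z = 2, ρ = Z·M/(N_A·a³) = 2 × 6.940 / (6.022 × 10²³ × 4.325 × 10^-23) = 0.5329 g/cm³ = 533 kg/m³.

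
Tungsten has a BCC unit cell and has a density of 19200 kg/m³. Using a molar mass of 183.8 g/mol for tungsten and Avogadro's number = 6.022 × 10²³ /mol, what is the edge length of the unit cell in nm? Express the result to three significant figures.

With Z = 2 atoms per BCC cell, a³ = Z·M/(N_A·ρ) = 2 × 183.8 / (6.022 × 10²³ × 19.20 g/cm³) = 3.179 × 10^-23 cm³.
a = (3.179 × 10^-23)^(1/3) = 3.168 × 10^-8 cm = 0.317 nm.

0.317 nm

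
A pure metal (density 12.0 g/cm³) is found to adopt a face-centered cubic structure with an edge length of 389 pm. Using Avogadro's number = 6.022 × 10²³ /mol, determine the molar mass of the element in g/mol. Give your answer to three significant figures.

106 g/mol

An FCC cell has Z = 4 atoms; a = 3.890 × 10^-8 cm.
M = ρ·N_A·a³/Z = 12.0 × 6.022 × 10²³ × 5.886 × 10^-23 / 4 = 106 g/mol.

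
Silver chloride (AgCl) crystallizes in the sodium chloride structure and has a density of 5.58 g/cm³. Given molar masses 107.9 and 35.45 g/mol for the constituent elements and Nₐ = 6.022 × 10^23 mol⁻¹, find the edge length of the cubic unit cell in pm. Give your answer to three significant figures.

555 pm

M(AgCl) = 143.35 g/mol; Z = 4 formula units per cell.
a³ = Z·M/(N_A·ρ) = 4 × 143.35 / (6.022 × 10²³ × 5.58) = 1.706 × 10^-22 cm³, so a = 5.547 × 10^-8 cm = 555 pm.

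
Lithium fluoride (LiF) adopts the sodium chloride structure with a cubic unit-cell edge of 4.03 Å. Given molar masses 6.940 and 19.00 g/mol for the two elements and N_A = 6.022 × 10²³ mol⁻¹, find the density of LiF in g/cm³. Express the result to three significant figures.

The sodium chloride structure contains Z = 4 formula units per cell; M(LiF) = 6.940 + 19.00 = 25.94 g/mol.
a³ = (4.030 × 10^-8 cm)³ = 6.545 × 10^-23 cm³.
ρ = 4 × 25.94 / (6.022 × 10²³ × 6.545 × 10^-23) = 2.633 g/cm³.

2.63 g/cm³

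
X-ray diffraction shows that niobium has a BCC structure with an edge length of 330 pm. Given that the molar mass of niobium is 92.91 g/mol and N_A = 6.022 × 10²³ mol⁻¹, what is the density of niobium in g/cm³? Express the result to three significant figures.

A BCC unit cell contains Z = 2 atoms.
Cell volume: a³ = (330 pm)³ = (3.300 × 10^-8 cm)³ = 3.594 × 10^-23 cm³.
ρ = Z·M/(N_A·a³) = 2 × 92.91 / (6.022 × 10²³ × 3.594 × 10^-23) = 8.586 g/cm³.

8.59 g/cm³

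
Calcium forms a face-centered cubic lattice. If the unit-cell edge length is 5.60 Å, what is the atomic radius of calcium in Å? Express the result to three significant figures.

In an FCC lattice, atoms touch along the face diagonal, so √2·a = 4r.
r = √2·a/4 = 1.4142 × 5.60 / 4 = 1.98 Å.

1.98 Å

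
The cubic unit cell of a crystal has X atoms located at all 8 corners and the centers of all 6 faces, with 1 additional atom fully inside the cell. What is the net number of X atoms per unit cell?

Corner atoms are shared by 8 cells (1/8 each), face atoms by 2 (1/2 each), interior atoms are unshared.
Net atoms = 8 × 1/8 + 6 × 1/2 + 1 = 1 + 3 + 1 = 5.

5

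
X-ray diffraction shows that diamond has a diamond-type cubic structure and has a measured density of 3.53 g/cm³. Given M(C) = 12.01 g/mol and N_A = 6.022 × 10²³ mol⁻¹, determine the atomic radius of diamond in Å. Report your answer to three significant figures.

0.771 Å

For a diamond cubic cell (Z = 8), a³ = Z·M/(N_A·ρ) = 8 × 12.01 / (6.022 × 10²³ × 3.530) = 4.520 × 10^-23 cm³, so a = 3.562 × 10^-8 cm = 3.562 Å.
Nearest neighbors lie along the body diagonal with √3·a = 8r, so r = 0.2165 × a = 0.771 Å.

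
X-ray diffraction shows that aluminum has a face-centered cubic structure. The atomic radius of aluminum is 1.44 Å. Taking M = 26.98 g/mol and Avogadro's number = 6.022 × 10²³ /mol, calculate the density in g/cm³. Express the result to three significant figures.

2.65 g/cm³

In an FCC lattice, atoms touch along the face diagonal, so √2·a = 4r, giving a = 4.073 Å = 4.073 × 10^-8 cm.
With Z = 4, ρ = Z·M/(N_A·a³) = 4 × 26.98 / (6.022 × 10²³ × 6.757 × 10^-23) = 2.652 g/cm³.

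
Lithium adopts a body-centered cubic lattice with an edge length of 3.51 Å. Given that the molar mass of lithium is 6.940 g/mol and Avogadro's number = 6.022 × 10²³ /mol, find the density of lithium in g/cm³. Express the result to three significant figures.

A BCC unit cell contains Z = 2 atoms.
Cell volume: a³ = (3.51 Å)³ = (3.510 × 10^-8 cm)³ = 4.324 × 10^-23 cm³.
ρ = Z·M/(N_A·a³) = 2 × 6.940 / (6.022 × 10²³ × 4.324 × 10^-23) = 0.5330 g/cm³.

0.533 g/cm³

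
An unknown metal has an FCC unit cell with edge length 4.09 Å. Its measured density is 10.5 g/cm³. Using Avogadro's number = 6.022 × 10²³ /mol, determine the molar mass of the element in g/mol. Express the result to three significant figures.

108 g/mol

An FCC cell has Z = 4 atoms; a = 4.090 × 10^-8 cm.
M = ρ·N_A·a³/Z = 10.5 × 6.022 × 10²³ × 6.842 × 10^-23 / 4 = 108 g/mol.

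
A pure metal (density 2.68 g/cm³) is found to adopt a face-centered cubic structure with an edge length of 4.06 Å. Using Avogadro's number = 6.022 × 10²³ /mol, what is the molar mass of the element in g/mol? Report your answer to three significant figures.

An FCC cell has Z = 4 atoms; a = 4.060 × 10^-8 cm.
M = ρ·N_A·a³/Z = 2.68 × 6.022 × 10²³ × 6.692 × 10^-23 / 4 = 27.0 g/mol.

27.0 g/mol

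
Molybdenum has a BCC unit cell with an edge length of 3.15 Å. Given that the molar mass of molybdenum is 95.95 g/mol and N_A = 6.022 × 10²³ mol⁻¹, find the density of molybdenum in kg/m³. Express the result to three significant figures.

10200 kg/m³

A BCC unit cell contains Z = 2 atoms.
Cell volume: a³ = (3.15 Å)³ = (3.150 × 10^-8 cm)³ = 3.126 × 10^-23 cm³.
ρ = Z·M/(N_A·a³) = 2 × 95.95 / (6.022 × 10²³ × 3.126 × 10^-23) = 10.20 g/cm³ = 10200 kg/m³.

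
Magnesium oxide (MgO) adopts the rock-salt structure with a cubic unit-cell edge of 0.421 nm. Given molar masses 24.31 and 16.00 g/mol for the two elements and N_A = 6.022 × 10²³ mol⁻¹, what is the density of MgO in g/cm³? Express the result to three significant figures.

3.59 g/cm³

The rock-salt structure contains Z = 4 formula units per cell; M(MgO) = 24.31 + 16.00 = 40.31 g/mol.
a³ = (4.210 × 10^-8 cm)³ = 7.462 × 10^-23 cm³.
ρ = 4 × 40.31 / (6.022 × 10²³ × 7.462 × 10^-23) = 3.588 g/cm³.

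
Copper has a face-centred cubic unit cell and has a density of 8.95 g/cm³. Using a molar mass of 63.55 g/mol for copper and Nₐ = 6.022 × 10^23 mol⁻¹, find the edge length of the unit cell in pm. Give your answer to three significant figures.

With Z = 4 atoms per FCC cell, a³ = Z·M/(N_A·ρ) = 4 × 63.55 / (6.022 × 10²³ × 8.950 g/cm³) = 4.716 × 10^-23 cm³.
a = (4.716 × 10^-23)^(1/3) = 3.613 × 10^-8 cm = 361 pm.

361 pm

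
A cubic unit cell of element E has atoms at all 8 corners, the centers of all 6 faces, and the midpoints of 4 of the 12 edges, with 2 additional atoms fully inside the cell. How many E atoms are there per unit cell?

Corner atoms are shared by 8 cells (1/8 each), face atoms by 2 (1/2 each), edge atoms by 4 (1/4 each), interior atoms are unshared.
Net atoms = 8 × 1/8 + 6 × 1/2 + 4 × 1/4 + 2 = 1 + 3 + 1 + 2 = 7.

7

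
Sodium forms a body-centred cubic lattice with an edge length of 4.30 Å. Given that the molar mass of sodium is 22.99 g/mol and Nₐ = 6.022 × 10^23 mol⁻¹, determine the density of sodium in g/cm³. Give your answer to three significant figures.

A BCC unit cell contains Z = 2 atoms.
Cell volume: a³ = (4.30 Å)³ = (4.300 × 10^-8 cm)³ = 7.951 × 10^-23 cm³.
ρ = Z·M/(N_A·a³) = 2 × 22.99 / (6.022 × 10²³ × 7.951 × 10^-23) = 0.9603 g/cm³.

0.960 g/cm³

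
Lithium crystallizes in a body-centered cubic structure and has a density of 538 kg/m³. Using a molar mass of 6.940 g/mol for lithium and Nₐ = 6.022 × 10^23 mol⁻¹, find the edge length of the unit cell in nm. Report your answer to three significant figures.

0.350 nm

With Z = 2 atoms per BCC cell, a³ = Z·M/(N_A·ρ) = 2 × 6.940 / (6.022 × 10²³ × 0.5380 g/cm³) = 4.284 × 10^-23 cm³.
a = (4.284 × 10^-23)^(1/3) = 3.499 × 10^-8 cm = 0.350 nm.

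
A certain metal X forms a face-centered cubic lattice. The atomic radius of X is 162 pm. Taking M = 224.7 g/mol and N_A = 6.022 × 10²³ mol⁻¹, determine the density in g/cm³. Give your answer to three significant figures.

15.5 g/cm³

In an FCC lattice, atoms touch along the face diagonal, so √2·a = 4r, giving a = 458.2 pm = 4.582 × 10^-8 cm.
With Z = 4, ρ = Z·M/(N_A·a³) = 4 × 224.7 / (6.022 × 10²³ × 9.620 × 10^-23) = 15.51 g/cm³.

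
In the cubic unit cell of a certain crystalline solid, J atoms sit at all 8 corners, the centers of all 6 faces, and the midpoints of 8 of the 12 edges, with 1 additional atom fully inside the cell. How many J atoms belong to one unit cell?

Corner atoms are shared by 8 cells (1/8 each), face atoms by 2 (1/2 each), edge atoms by 4 (1/4 each), interior atoms are unshared.
Net atoms = 8 × 1/8 + 6 × 1/2 + 8 × 1/4 + 1 = 1 + 3 + 2 + 1 = 7.

7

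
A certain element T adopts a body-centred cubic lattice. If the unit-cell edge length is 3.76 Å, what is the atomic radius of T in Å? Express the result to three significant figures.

1.63 Å

In a BCC lattice, atoms touch along the body diagonal, so √3·a = 4r.
r = √3·a/4 = 1.7321 × 3.76 / 4 = 1.63 Å.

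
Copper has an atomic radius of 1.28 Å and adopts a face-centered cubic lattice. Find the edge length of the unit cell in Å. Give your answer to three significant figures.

In an FCC lattice, atoms touch along the face diagonal, so √2·a = 4r.
a = 4r/√2 = 4 × 1.28 / 1.4142 = 3.62 Å.

3.62 Å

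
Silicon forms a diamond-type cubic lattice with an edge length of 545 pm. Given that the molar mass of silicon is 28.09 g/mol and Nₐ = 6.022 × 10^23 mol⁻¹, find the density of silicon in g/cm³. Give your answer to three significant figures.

2.31 g/cm³

A diamond cubic unit cell contains Z = 8 atoms.
Cell volume: a³ = (545 pm)³ = (5.450 × 10^-8 cm)³ = 1.619 × 10^-22 cm³.
ρ = Z·M/(N_A·a³) = 8 × 28.09 / (6.022 × 10²³ × 1.619 × 10^-22) = 2.305 g/cm³.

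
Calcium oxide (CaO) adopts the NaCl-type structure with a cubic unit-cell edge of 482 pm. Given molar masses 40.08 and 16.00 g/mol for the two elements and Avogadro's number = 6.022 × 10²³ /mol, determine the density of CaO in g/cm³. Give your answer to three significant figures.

3.33 g/cm³

The NaCl-type structure contains Z = 4 formula units per cell; M(CaO) = 40.08 + 16.00 = 56.08 g/mol.
a³ = (4.820 × 10^-8 cm)³ = 1.120 × 10^-22 cm³.
ρ = 4 × 56.08 / (6.022 × 10²³ × 1.120 × 10^-22) = 3.326 g/cm³.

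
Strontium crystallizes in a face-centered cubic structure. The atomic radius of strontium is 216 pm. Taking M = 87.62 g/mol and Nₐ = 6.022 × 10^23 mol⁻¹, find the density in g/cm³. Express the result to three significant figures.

In an FCC lattice, atoms touch along the face diagonal, so √2·a = 4r, giving a = 610.9 pm = 6.109 × 10^-8 cm.
With Z = 4, ρ = Z·M/(N_A·a³) = 4 × 87.62 / (6.022 × 10²³ × 2.280 × 10^-22) = 2.552 g/cm³.

2.55 g/cm³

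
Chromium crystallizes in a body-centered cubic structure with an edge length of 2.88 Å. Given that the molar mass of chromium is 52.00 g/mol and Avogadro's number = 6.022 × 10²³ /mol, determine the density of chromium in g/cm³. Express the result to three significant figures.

A BCC unit cell contains Z = 2 atoms.
Cell volume: a³ = (2.88 Å)³ = (2.880 × 10^-8 cm)³ = 2.389 × 10^-23 cm³.
ρ = Z·M/(N_A·a³) = 2 × 52.00 / (6.022 × 10²³ × 2.389 × 10^-23) = 7.230 g/cm³.

7.23 g/cm³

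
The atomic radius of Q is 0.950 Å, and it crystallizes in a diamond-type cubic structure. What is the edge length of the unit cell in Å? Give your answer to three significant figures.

In a diamond cubic lattice, nearest neighbors lie along the body diagonal with √3·a = 8r.
a = 8r/√3 = 8 × 0.950 / 1.7321 = 4.39 Å.

4.39 Å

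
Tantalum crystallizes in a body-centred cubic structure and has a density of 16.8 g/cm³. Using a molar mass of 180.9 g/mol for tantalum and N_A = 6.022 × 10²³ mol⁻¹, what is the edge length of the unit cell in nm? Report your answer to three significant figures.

0.329 nm

With Z = 2 atoms per BCC cell, a³ = Z·M/(N_A·ρ) = 2 × 180.9 / (6.022 × 10²³ × 16.80 g/cm³) = 3.576 × 10^-23 cm³.
a = (3.576 × 10^-23)^(1/3) = 3.295 × 10^-8 cm = 0.329 nm.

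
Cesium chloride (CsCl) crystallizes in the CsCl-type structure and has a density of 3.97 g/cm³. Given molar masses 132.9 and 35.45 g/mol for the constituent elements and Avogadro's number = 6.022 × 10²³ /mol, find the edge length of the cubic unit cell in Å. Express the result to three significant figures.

4.13 Å

M(CsCl) = 168.35 g/mol; Z = 1 formula unit per cell.
a³ = Z·M/(N_A·ρ) = 1 × 168.35 / (6.022 × 10²³ × 3.97) = 7.042 × 10^-23 cm³, so a = 4.129 × 10^-8 cm = 4.13 Å.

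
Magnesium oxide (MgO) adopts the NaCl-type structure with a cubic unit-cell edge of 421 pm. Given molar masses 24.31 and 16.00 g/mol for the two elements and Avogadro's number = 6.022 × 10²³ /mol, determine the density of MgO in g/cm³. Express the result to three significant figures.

The NaCl-type structure contains Z = 4 formula units per cell; M(MgO) = 24.31 + 16.00 = 40.31 g/mol.
a³ = (4.210 × 10^-8 cm)³ = 7.462 × 10^-23 cm³.
ρ = 4 × 40.31 / (6.022 × 10²³ × 7.462 × 10^-23) = 3.588 g/cm³.

3.59 g/cm³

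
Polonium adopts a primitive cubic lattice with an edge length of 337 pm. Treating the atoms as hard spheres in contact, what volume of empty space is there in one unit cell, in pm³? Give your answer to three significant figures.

In a simple cubic lattice atoms touch along the cell edge, so a = 2r, so r = 0.5000a = 168.5 pm.
V_cell = a³ = 3.827 × 10^7 pm³; V_atoms = 1 × (4/3)πr³ = 2.004 × 10^7 pm³.
Empty space = 3.827 × 10^7 − 2.004 × 10^7 = 1.82 × 10^7 pm³.

1.82 × 10^7 pm³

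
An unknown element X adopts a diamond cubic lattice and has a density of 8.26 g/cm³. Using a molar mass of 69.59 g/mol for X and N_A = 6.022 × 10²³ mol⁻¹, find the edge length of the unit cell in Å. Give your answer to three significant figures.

4.82 Å

With Z = 8 atoms per diamond cubic cell, a³ = Z·M/(N_A·ρ) = 8 × 69.59 / (6.022 × 10²³ × 8.260 g/cm³) = 1.119 × 10^-22 cm³.
a = (1.119 × 10^-22)^(1/3) = 4.819 × 10^-8 cm = 4.82 Å.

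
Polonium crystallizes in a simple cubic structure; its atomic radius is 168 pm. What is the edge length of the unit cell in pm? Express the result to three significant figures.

336 pm

In a simple cubic lattice, atoms touch along the cell edge, so a = 2r.
a = 2r = 2 × 168 = 336 pm.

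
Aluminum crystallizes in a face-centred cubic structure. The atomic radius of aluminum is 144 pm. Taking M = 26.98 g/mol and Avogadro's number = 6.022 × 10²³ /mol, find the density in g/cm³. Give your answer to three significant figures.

2.65 g/cm³

In an FCC lattice, atoms touch along the face diagonal, so √2·a = 4r, giving a = 407.3 pm = 4.073 × 10^-8 cm.
With Z = 4, ρ = Z·M/(N_A·a³) = 4 × 26.98 / (6.022 × 10²³ × 6.757 × 10^-23) = 2.652 g/cm³.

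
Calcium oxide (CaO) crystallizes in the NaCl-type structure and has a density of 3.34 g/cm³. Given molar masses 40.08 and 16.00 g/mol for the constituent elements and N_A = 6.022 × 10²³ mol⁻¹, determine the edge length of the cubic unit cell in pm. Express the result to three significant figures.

481 pm

M(CaO) = 56.08 g/mol; Z = 4 formula units per cell.
a³ = Z·M/(N_A·ρ) = 4 × 56.08 / (6.022 × 10²³ × 3.34) = 1.115 × 10^-22 cm³, so a = 4.813 × 10^-8 cm = 481 pm.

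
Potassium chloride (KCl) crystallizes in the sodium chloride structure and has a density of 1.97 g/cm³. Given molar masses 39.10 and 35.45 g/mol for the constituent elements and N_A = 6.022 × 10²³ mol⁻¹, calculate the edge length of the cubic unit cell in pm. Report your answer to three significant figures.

M(KCl) = 74.55 g/mol; Z = 4 formula units per cell.
a³ = Z·M/(N_A·ρ) = 4 × 74.55 / (6.022 × 10²³ × 1.97) = 2.514 × 10^-22 cm³, so a = 6.311 × 10^-8 cm = 631 pm.

631 pm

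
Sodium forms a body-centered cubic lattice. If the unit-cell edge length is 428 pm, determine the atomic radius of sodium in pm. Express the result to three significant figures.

In a BCC lattice, atoms touch along the body diagonal, so √3·a = 4r.
r = √3·a/4 = 1.7321 × 428 / 4 = 185 pm.

185 pm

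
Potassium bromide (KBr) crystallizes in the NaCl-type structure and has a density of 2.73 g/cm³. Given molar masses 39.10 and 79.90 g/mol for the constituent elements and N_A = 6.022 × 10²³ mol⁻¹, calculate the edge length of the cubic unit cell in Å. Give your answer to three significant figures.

6.62 Å

M(KBr) = 119.0 g/mol; Z = 4 formula units per cell.
a³ = Z·M/(N_A·ρ) = 4 × 119.0 / (6.022 × 10²³ × 2.73) = 2.895 × 10^-22 cm³, so a = 6.616 × 10^-8 cm = 6.62 Å.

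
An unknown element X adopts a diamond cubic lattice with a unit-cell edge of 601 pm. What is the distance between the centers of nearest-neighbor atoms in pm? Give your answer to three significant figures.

260 pm

In a diamond cubic structure, nearest neighbors lie along the body diagonal with √3·a = 8r; the nearest-neighbor distance equals 2r = 0.4330·a.
d = 0.4330 × 601 = 260 pm.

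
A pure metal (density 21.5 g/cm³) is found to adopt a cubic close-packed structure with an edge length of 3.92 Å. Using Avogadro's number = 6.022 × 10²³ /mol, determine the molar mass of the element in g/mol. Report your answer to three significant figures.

195 g/mol

An FCC cell has Z = 4 atoms; a = 3.920 × 10^-8 cm.
M = ρ·N_A·a³/Z = 21.5 × 6.022 × 10²³ × 6.024 × 10^-23 / 4 = 195 g/mol.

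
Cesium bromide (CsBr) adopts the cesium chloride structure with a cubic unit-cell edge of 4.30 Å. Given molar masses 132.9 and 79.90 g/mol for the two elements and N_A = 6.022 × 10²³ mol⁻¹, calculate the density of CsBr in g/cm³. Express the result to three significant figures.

The cesium chloride structure contains Z = 1 formula unit per cell; M(CsBr) = 132.9 + 79.90 = 212.8 g/mol.
a³ = (4.300 × 10^-8 cm)³ = 7.951 × 10^-23 cm³.
ρ = 1 × 212.8 / (6.022 × 10²³ × 7.951 × 10^-23) = 4.445 g/cm³.

4.44 g/cm³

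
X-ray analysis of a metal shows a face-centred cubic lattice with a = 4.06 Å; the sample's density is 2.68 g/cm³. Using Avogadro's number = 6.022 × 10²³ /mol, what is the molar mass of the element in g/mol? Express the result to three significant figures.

27.0 g/mol

An FCC cell has Z = 4 atoms; a = 4.060 × 10^-8 cm.
M = ρ·N_A·a³/Z = 2.68 × 6.022 × 10²³ × 6.692 × 10^-23 / 4 = 27.0 g/mol.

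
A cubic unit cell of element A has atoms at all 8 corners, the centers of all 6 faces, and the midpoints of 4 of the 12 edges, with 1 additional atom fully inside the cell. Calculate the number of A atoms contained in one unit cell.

Corner atoms are shared by 8 cells (1/8 each), face atoms by 2 (1/2 each), edge atoms by 4 (1/4 each), interior atoms are unshared.
Net atoms = 8 × 1/8 + 6 × 1/2 + 4 × 1/4 + 1 = 1 + 3 + 1 + 1 = 6.

6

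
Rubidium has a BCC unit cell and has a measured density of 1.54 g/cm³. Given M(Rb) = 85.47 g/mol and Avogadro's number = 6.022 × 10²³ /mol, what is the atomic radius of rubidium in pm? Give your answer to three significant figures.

For a BCC cell (Z = 2), a³ = Z·M/(N_A·ρ) = 2 × 85.47 / (6.022 × 10²³ × 1.540) = 1.843 × 10^-22 cm³, so a = 5.691 × 10^-8 cm = 569.1 pm.
Atoms touch along the body diagonal, so √3·a = 4r, so r = 0.4330 × a = 246 pm.

246 pm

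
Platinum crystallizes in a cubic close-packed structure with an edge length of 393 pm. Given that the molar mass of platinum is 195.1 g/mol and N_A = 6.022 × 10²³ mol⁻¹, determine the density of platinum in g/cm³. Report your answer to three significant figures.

An FCC unit cell contains Z = 4 atoms.
Cell volume: a³ = (393 pm)³ = (3.930 × 10^-8 cm)³ = 6.070 × 10^-23 cm³.
ρ = Z·M/(N_A·a³) = 4 × 195.1 / (6.022 × 10²³ × 6.070 × 10^-23) = 21.35 g/cm³.

21.4 g/cm³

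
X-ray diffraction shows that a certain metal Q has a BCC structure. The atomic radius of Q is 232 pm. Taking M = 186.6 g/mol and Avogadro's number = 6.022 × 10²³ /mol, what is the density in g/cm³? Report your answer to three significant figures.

In a BCC lattice, atoms touch along the body diagonal, so √3·a = 4r, giving a = 535.8 pm = 5.358 × 10^-8 cm.
With Z = 2, ρ = Z·M/(N_A·a³) = 2 × 186.6 / (6.022 × 10²³ × 1.538 × 10^-22) = 4.029 g/cm³.

4.03 g/cm³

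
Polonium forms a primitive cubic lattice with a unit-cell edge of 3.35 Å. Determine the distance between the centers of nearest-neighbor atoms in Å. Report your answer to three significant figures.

In a simple cubic structure, atoms touch along the cell edge, so a = 2r; the nearest-neighbor distance equals 2r = 1.000·a.
d = 1.000 × 3.35 = 3.35 Å.

3.35 Å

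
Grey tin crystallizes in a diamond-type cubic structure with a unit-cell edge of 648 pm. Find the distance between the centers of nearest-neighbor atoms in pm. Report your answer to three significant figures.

281 pm

In a diamond cubic structure, nearest neighbors lie along the body diagonal with √3·a = 8r; the nearest-neighbor distance equals 2r = 0.4330·a.
d = 0.4330 × 648 = 281 pm.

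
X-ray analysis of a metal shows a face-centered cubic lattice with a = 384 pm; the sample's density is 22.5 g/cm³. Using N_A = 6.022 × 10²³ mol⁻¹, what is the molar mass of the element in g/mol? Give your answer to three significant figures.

192 g/mol

An FCC cell has Z = 4 atoms; a = 3.840 × 10^-8 cm.
M = ρ·N_A·a³/Z = 22.5 × 6.022 × 10²³ × 5.662 × 10^-23 / 4 = 192 g/mol.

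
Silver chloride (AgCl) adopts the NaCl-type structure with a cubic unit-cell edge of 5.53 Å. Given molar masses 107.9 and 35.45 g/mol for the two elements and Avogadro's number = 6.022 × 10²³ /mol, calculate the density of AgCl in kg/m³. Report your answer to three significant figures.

5630 kg/m³

The NaCl-type structure contains Z = 4 formula units per cell; M(AgCl) = 107.9 + 35.45 = 143.35 g/mol.
a³ = (5.530 × 10^-8 cm)³ = 1.691 × 10^-22 cm³.
ρ = 4 × 143.35 / (6.022 × 10²³ × 1.691 × 10^-22) = 5.630 g/cm³ = 5630 kg/m³.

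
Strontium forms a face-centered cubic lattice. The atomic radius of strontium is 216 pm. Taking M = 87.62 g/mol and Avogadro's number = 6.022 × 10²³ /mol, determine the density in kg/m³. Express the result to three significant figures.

2550 kg/m³

In an FCC lattice, atoms touch along the face diagonal, so √2·a = 4r, giving a = 610.9 pm = 6.109 × 10^-8 cm.
With Z = 4, ρ = Z·M/(N_A·a³) = 4 × 87.62 / (6.022 × 10²³ × 2.280 × 10^-22) = 2.552 g/cm³ = 2550 kg/m³.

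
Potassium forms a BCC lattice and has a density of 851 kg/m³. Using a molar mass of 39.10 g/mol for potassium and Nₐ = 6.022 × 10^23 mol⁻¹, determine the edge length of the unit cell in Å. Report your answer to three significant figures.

5.34 Å

With Z = 2 atoms per BCC cell, a³ = Z·M/(N_A·ρ) = 2 × 39.10 / (6.022 × 10²³ × 0.8510 g/cm³) = 1.526 × 10^-22 cm³.
a = (1.526 × 10^-22)^(1/3) = 5.344 × 10^-8 cm = 5.34 Å.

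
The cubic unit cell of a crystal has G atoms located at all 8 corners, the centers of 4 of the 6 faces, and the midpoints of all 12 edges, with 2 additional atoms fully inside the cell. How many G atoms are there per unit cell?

8

Corner atoms are shared by 8 cells (1/8 each), face atoms by 2 (1/2 each), edge atoms by 4 (1/4 each), interior atoms are unshared.
Net atoms = 8 × 1/8 + 4 × 1/2 + 12 × 1/4 + 2 = 1 + 2 + 3 + 2 = 8.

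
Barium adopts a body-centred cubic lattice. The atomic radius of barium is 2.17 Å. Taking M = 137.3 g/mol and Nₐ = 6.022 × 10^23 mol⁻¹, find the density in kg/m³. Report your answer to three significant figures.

3620 kg/m³

In a BCC lattice, atoms touch along the body diagonal, so √3·a = 4r, giving a = 5.011 Å = 5.011 × 10^-8 cm.
With Z = 2, ρ = Z·M/(N_A·a³) = 2 × 137.3 / (6.022 × 10²³ × 1.259 × 10^-22) = 3.623 g/cm³ = 3620 kg/m³.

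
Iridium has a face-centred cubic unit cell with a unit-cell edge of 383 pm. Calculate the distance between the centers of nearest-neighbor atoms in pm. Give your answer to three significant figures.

271 pm

In an FCC structure, atoms touch along the face diagonal, so √2·a = 4r; the nearest-neighbor distance equals 2r = 0.7071·a.
d = 0.7071 × 383 = 271 pm.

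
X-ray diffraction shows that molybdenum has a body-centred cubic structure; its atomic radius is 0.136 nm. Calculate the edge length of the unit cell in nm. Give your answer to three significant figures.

0.314 nm

In a BCC lattice, atoms touch along the body diagonal, so √3·a = 4r.
a = 4r/√3 = 4 × 0.136 / 1.7321 = 0.314 nm.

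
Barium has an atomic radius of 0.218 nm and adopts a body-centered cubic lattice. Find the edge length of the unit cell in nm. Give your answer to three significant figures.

0.503 nm

In a BCC lattice, atoms touch along the body diagonal, so √3·a = 4r.
a = 4r/√3 = 4 × 0.218 / 1.7321 = 0.503 nm.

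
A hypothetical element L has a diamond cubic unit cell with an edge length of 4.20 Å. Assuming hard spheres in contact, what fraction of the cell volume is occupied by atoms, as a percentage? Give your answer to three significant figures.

34.0%

In a diamond cubic lattice nearest neighbors lie along the body diagonal with √3·a = 8r, so r = 0.2165a = 0.9093 Å.
Packing fraction = Z·(4/3)πr³ / a³ = 8 × (4/3)π × (0.9093)³ / (4.20)³ = 0.3401 = 34.0%.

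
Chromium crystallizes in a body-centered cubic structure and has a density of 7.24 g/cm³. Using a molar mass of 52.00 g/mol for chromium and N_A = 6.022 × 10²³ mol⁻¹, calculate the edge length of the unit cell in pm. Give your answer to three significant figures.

288 pm

With Z = 2 atoms per BCC cell, a³ = Z·M/(N_A·ρ) = 2 × 52.00 / (6.022 × 10²³ × 7.240 g/cm³) = 2.385 × 10^-23 cm³.
a = (2.385 × 10^-23)^(1/3) = 2.879 × 10^-8 cm = 288 pm.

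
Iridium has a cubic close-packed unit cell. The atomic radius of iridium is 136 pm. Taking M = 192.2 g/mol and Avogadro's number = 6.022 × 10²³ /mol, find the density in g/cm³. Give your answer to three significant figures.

22.4 g/cm³

In an FCC lattice, atoms touch along the face diagonal, so √2·a = 4r, giving a = 384.7 pm = 3.847 × 10^-8 cm.
With Z = 4, ρ = Z·M/(N_A·a³) = 4 × 192.2 / (6.022 × 10²³ × 5.692 × 10^-23) = 22.43 g/cm³.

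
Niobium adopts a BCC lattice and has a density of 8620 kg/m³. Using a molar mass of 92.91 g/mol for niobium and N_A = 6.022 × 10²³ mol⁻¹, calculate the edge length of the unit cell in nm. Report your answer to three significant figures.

With Z = 2 atoms per BCC cell, a³ = Z·M/(N_A·ρ) = 2 × 92.91 / (6.022 × 10²³ × 8.620 g/cm³) = 3.580 × 10^-23 cm³.
a = (3.580 × 10^-23)^(1/3) = 3.296 × 10^-8 cm = 0.330 nm.

0.330 nm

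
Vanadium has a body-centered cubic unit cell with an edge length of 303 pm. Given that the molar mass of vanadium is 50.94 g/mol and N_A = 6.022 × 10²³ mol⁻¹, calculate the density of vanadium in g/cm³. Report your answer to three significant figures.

6.08 g/cm³

A BCC unit cell contains Z = 2 atoms.
Cell volume: a³ = (303 pm)³ = (3.030 × 10^-8 cm)³ = 2.782 × 10^-23 cm³.
ρ = Z·M/(N_A·a³) = 2 × 50.94 / (6.022 × 10²³ × 2.782 × 10^-23) = 6.082 g/cm³.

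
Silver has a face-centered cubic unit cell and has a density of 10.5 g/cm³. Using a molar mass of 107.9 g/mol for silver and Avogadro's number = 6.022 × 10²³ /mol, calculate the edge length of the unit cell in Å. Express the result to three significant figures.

4.09 Å

With Z = 4 atoms per FCC cell, a³ = Z·M/(N_A·ρ) = 4 × 107.9 / (6.022 × 10²³ × 10.50 g/cm³) = 6.826 × 10^-23 cm³.
a = (6.826 × 10^-23)^(1/3) = 4.087 × 10^-8 cm = 4.09 Å.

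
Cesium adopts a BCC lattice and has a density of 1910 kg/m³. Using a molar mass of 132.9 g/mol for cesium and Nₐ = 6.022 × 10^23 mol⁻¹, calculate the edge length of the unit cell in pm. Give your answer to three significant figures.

614 pm

With Z = 2 atoms per BCC cell, a³ = Z·M/(N_A·ρ) = 2 × 132.9 / (6.022 × 10²³ × 1.910 g/cm³) = 2.311 × 10^-22 cm³.
a = (2.311 × 10^-22)^(1/3) = 6.137 × 10^-8 cm = 614 pm.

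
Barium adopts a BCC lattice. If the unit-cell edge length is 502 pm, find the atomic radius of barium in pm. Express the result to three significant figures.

In a BCC lattice, atoms touch along the body diagonal, so √3·a = 4r.
r = √3·a/4 = 1.7321 × 502 / 4 = 217 pm.

217 pm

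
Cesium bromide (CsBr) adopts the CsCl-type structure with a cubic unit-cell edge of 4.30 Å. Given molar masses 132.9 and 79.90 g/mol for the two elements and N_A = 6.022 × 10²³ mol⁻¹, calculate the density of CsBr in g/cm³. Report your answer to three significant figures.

The CsCl-type structure contains Z = 1 formula unit per cell; M(CsBr) = 132.9 + 79.90 = 212.8 g/mol.
a³ = (4.300 × 10^-8 cm)³ = 7.951 × 10^-23 cm³.
ρ = 1 × 212.8 / (6.022 × 10²³ × 7.951 × 10^-23) = 4.445 g/cm³.

4.44 g/cm³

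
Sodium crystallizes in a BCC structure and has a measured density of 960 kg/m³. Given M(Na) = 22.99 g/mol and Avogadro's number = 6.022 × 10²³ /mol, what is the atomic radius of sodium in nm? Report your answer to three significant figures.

For a BCC cell (Z = 2), a³ = Z·M/(N_A·ρ) = 2 × 22.99 / (6.022 × 10²³ × 0.9600) = 7.953 × 10^-23 cm³, so a = 4.301 × 10^-8 cm = 0.4301 nm.
Atoms touch along the body diagonal, so √3·a = 4r, so r = 0.4330 × a = 0.186 nm.

0.186 nm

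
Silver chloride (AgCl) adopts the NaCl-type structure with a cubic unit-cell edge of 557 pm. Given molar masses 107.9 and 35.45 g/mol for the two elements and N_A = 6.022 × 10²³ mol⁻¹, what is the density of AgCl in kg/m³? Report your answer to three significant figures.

The NaCl-type structure contains Z = 4 formula units per cell; M(AgCl) = 107.9 + 35.45 = 143.35 g/mol.
a³ = (5.570 × 10^-8 cm)³ = 1.728 × 10^-22 cm³.
ρ = 4 × 143.35 / (6.022 × 10²³ × 1.728 × 10^-22) = 5.510 g/cm³ = 5510 kg/m³.

5510 kg/m³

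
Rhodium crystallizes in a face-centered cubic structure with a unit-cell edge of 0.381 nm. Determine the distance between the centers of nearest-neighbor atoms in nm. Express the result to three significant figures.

In an FCC structure, atoms touch along the face diagonal, so √2·a = 4r; the nearest-neighbor distance equals 2r = 0.7071·a.
d = 0.7071 × 0.381 = 0.269 nm.

0.269 nm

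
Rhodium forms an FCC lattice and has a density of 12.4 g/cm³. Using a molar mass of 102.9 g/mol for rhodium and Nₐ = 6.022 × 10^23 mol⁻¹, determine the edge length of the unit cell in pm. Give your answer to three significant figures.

With Z = 4 atoms per FCC cell, a³ = Z·M/(N_A·ρ) = 4 × 102.9 / (6.022 × 10²³ × 12.40 g/cm³) = 5.512 × 10^-23 cm³.
a = (5.512 × 10^-23)^(1/3) = 3.806 × 10^-8 cm = 381 pm.

381 pm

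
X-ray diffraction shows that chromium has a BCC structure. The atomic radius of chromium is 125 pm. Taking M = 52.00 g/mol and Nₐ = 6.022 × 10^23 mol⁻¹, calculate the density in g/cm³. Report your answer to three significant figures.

7.18 g/cm³

In a BCC lattice, atoms touch along the body diagonal, so √3·a = 4r, giving a = 288.7 pm = 2.887 × 10^-8 cm.
With Z = 2, ρ = Z·M/(N_A·a³) = 2 × 52.00 / (6.022 × 10²³ × 2.406 × 10^-23) = 7.179 g/cm³.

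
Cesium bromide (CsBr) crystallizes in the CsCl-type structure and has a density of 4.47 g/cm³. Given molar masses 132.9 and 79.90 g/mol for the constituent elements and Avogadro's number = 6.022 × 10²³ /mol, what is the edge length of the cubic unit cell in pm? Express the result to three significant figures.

429 pm

M(CsBr) = 212.8 g/mol; Z = 1 formula unit per cell.
a³ = Z·M/(N_A·ρ) = 1 × 212.8 / (6.022 × 10²³ × 4.47) = 7.905 × 10^-23 cm³, so a = 4.292 × 10^-8 cm = 429 pm.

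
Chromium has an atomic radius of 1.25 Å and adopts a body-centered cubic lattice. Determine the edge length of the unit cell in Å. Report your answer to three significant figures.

In a BCC lattice, atoms touch along the body diagonal, so √3·a = 4r.
a = 4r/√3 = 4 × 1.25 / 1.7321 = 2.89 Å.

2.89 Å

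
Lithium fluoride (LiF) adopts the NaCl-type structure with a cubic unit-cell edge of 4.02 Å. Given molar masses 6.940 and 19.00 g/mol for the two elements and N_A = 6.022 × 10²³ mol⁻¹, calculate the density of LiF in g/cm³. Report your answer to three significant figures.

The NaCl-type structure contains Z = 4 formula units per cell; M(LiF) = 6.940 + 19.00 = 25.94 g/mol.
a³ = (4.020 × 10^-8 cm)³ = 6.496 × 10^-23 cm³.
ρ = 4 × 25.94 / (6.022 × 10²³ × 6.496 × 10^-23) = 2.652 g/cm³.

2.65 g/cm³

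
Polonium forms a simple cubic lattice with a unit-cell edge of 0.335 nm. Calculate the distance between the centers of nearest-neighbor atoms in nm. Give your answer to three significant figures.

In a simple cubic structure, atoms touch along the cell edge, so a = 2r; the nearest-neighbor distance equals 2r = 1.000·a.
d = 1.000 × 0.335 = 0.335 nm.

0.335 nm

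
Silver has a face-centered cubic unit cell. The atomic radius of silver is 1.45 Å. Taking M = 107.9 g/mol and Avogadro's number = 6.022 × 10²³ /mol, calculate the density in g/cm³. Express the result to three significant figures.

In an FCC lattice, atoms touch along the face diagonal, so √2·a = 4r, giving a = 4.101 Å = 4.101 × 10^-8 cm.
With Z = 4, ρ = Z·M/(N_A·a³) = 4 × 107.9 / (6.022 × 10²³ × 6.898 × 10^-23) = 10.39 g/cm³.

10.4 g/cm³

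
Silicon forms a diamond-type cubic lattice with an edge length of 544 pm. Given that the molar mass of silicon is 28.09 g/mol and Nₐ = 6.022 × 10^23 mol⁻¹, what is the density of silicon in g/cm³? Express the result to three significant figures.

2.32 g/cm³

A diamond cubic unit cell contains Z = 8 atoms.
Cell volume: a³ = (544 pm)³ = (5.440 × 10^-8 cm)³ = 1.610 × 10^-22 cm³.
ρ = Z·M/(N_A·a³) = 8 × 28.09 / (6.022 × 10²³ × 1.610 × 10^-22) = 2.318 g/cm³.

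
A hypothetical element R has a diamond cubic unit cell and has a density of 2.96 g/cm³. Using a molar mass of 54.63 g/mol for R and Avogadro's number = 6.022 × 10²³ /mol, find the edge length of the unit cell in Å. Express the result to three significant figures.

With Z = 8 atoms per diamond cubic cell, a³ = Z·M/(N_A·ρ) = 8 × 54.63 / (6.022 × 10²³ × 2.960 g/cm³) = 2.452 × 10^-22 cm³.
a = (2.452 × 10^-22)^(1/3) = 6.259 × 10^-8 cm = 6.26 Å.

6.26 Å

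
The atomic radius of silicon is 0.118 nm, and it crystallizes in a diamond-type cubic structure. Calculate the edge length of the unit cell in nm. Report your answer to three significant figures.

In a diamond cubic lattice, nearest neighbors lie along the body diagonal with √3·a = 8r.
a = 8r/√3 = 8 × 0.118 / 1.7321 = 0.545 nm.

0.545 nm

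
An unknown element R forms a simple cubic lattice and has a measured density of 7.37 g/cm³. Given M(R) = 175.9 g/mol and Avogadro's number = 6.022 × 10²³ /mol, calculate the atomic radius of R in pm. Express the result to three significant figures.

For a simple cubic cell (Z = 1), a³ = Z·M/(N_A·ρ) = 1 × 175.9 / (6.022 × 10²³ × 7.370) = 3.963 × 10^-23 cm³, so a = 3.409 × 10^-8 cm = 340.9 pm.
Atoms touch along the cell edge, so a = 2r, so r = 0.5000 × a = 170 pm.

170 pm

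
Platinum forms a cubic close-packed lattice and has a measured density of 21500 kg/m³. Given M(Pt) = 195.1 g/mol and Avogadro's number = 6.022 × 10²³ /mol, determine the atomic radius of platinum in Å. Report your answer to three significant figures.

1.39 Å

For an FCC cell (Z = 4), a³ = Z·M/(N_A·ρ) = 4 × 195.1 / (6.022 × 10²³ × 21.50) = 6.028 × 10^-23 cm³, so a = 3.921 × 10^-8 cm = 3.921 Å.
Atoms touch along the face diagonal, so √2·a = 4r, so r = 0.3536 × a = 1.39 Å.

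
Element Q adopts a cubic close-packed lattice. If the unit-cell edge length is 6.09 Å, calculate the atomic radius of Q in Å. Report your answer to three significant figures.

2.15 Å

In an FCC lattice, atoms touch along the face diagonal, so √2·a = 4r.
r = √2·a/4 = 1.4142 × 6.09 / 4 = 2.15 Å.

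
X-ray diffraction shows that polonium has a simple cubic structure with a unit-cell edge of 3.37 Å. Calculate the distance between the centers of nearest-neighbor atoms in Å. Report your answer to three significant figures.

3.37 Å

In a simple cubic structure, atoms touch along the cell edge, so a = 2r; the nearest-neighbor distance equals 2r = 1.000·a.
d = 1.000 × 3.37 = 3.37 Å.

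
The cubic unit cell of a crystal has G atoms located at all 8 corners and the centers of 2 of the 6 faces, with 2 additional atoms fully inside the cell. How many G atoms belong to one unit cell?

4

Corner atoms are shared by 8 cells (1/8 each), face atoms by 2 (1/2 each), interior atoms are unshared.
Net atoms = 8 × 1/8 + 2 × 1/2 + 2 = 1 + 1 + 2 = 4.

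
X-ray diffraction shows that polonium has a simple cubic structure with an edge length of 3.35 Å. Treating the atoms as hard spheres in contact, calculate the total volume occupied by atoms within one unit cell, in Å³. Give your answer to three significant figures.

In a simple cubic lattice atoms touch along the cell edge, so a = 2r, so r = 0.5000a = 1.675 Å.
V_atoms = Z × (4/3)πr³ = 1 × (4/3)π × (1.675)³ = 19.7 Å³.

19.7 Å³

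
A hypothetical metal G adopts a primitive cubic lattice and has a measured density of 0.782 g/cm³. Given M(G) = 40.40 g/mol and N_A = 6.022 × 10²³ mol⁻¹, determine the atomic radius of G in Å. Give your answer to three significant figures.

2.21 Å

For a simple cubic cell (Z = 1), a³ = Z·M/(N_A·ρ) = 1 × 40.40 / (6.022 × 10²³ × 0.7820) = 8.579 × 10^-23 cm³, so a = 4.410 × 10^-8 cm = 4.410 Å.
Atoms touch along the cell edge, so a = 2r, so r = 0.5000 × a = 2.21 Å.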